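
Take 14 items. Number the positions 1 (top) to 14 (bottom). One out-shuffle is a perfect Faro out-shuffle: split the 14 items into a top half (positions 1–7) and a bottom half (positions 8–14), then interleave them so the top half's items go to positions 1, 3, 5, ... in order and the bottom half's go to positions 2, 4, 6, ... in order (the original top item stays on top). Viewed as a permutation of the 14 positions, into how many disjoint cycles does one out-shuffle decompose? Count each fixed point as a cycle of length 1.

3

Trace each unvisited position around until it returns:
(1) (2 3 5 9 4 7 ... len 12) (14)
3 cycles in total.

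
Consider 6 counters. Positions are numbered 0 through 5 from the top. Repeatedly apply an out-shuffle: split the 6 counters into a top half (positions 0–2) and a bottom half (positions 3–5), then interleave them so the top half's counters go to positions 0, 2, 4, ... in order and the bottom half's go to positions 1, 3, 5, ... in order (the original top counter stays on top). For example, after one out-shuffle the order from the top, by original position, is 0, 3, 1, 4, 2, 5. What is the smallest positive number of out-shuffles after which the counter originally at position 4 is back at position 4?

4

Follow position 4 under repeated out-shuffles:
4 → 3 → 1 → 2 → 4
It first returns after 4 out-shuffles.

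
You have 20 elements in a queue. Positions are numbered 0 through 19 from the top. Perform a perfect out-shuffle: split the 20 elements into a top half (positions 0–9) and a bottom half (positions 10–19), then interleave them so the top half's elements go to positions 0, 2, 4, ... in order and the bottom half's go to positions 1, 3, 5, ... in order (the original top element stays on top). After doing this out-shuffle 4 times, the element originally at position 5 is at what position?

4

Track the element's position through each out-shuffle:
5 → 10 → 1 → 2 → 4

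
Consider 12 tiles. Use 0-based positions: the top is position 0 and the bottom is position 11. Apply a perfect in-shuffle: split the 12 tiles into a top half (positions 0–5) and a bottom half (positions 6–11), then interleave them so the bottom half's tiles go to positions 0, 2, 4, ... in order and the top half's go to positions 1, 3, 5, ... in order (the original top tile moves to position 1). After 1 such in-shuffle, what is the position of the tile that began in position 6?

0

Track the tile's position through each in-shuffle:
6 → 0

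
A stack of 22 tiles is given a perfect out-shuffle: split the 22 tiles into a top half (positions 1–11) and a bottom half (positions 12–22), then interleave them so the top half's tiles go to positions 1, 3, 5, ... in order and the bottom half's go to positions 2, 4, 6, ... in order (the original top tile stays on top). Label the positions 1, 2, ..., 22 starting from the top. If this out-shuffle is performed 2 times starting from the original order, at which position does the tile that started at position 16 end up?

Track the tile's position through each out-shuffle:
16 → 10 → 19

19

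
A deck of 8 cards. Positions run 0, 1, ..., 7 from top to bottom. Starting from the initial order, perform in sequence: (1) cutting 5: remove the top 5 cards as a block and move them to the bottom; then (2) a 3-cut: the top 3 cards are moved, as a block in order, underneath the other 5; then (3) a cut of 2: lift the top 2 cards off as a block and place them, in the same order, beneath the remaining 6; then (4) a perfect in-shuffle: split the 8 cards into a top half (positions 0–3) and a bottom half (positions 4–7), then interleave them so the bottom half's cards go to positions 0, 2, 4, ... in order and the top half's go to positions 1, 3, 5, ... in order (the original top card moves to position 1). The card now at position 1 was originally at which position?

Undo the operations in reverse order, starting from position 1:
  undo op 4 (in-shuffle, from top half): 1 ← 0
  undo op 3 (cut 2): 0 ← 2
  undo op 2 (cut 3): 2 ← 5
  undo op 1 (cut 5): 5 ← 2
So the card at position 1 came from original position 2.

2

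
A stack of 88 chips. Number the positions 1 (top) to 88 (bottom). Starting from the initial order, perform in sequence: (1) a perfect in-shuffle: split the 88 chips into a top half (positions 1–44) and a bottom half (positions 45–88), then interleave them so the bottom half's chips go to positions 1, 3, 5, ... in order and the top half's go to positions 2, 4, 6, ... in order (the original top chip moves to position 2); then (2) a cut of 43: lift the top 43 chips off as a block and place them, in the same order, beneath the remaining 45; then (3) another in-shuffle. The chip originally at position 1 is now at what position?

5

Track the chip from position 1 forward through each operation:
  after op 1 (in-shuffle): 1 → 2
  after op 2 (cut 43): 2 → 47
  after op 3 (in-shuffle): 47 → 5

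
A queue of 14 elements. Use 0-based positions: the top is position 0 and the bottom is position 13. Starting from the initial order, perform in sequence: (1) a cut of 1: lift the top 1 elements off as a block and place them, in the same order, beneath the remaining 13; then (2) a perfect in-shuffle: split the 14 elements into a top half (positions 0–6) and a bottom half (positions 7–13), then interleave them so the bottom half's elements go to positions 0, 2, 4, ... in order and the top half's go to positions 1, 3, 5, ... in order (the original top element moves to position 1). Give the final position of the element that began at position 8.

0

Track the element from position 8 forward through each operation:
  after op 1 (cut 1): 8 → 7
  after op 2 (in-shuffle): 7 → 0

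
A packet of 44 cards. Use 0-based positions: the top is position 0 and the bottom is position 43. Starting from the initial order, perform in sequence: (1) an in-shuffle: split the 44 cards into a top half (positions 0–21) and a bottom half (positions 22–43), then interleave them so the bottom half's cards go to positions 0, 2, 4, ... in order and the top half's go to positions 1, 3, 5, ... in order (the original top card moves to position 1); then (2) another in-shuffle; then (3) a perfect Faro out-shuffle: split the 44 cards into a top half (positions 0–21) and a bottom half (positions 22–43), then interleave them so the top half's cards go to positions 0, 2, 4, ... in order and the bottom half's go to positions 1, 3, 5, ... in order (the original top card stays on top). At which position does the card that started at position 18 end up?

Track the card from position 18 forward through each operation:
  after op 1 (in-shuffle): 18 → 37
  after op 2 (in-shuffle): 37 → 30
  after op 3 (out-shuffle): 30 → 17

17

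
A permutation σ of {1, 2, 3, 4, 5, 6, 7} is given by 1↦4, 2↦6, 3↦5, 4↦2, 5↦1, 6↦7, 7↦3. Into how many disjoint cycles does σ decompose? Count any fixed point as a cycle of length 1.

Cycle decomposition: (1 4 2 6 7 3 5).
1 cycle.

1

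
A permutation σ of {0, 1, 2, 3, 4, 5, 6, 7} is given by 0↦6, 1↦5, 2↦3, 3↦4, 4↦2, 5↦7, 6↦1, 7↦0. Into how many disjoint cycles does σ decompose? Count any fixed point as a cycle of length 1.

2

Cycle decomposition: (0 6 1 5 7) (2 3 4).
2 cycles.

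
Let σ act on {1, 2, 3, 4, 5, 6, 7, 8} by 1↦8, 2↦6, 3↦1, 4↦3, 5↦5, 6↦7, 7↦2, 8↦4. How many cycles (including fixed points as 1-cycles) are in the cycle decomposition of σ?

3

Cycle decomposition: (1 8 4 3) (2 6 7) (5).
3 cycles.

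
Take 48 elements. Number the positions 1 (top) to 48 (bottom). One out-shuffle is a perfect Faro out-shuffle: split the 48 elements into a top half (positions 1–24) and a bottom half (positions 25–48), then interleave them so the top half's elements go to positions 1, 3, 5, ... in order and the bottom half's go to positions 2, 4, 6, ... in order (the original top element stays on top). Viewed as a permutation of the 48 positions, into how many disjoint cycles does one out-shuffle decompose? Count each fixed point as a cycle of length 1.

Trace each unvisited position around until it returns:
(1) (2 3 5 9 17 33 ... len 23) (6 11 21 41 34 20 ... len 23) (48)
4 cycles in total.

4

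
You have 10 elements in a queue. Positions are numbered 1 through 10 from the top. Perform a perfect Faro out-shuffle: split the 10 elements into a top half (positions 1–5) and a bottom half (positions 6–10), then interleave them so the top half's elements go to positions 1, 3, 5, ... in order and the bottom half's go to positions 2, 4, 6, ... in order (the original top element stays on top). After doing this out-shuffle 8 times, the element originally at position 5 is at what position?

Track the element's position through each out-shuffle:
5 → 9 → 8 → 6 → 2 → 3 → 5 → 9 → 8

8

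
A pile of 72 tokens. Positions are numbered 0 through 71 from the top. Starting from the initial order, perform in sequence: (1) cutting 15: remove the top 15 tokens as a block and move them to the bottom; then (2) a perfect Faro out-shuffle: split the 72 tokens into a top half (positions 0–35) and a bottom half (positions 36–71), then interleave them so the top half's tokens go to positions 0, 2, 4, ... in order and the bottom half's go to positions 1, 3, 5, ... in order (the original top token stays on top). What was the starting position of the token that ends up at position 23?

62

Undo the operations in reverse order, starting from position 23:
  undo op 2 (out-shuffle, from bottom half): 23 ← 47
  undo op 1 (cut 15): 47 ← 62
So the token at position 23 came from original position 62.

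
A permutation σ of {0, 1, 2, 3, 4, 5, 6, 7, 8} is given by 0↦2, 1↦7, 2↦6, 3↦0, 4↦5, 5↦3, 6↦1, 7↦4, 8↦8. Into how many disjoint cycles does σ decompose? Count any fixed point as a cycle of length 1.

2

Cycle decomposition: (0 2 6 1 7 4 5 3) (8).
2 cycles.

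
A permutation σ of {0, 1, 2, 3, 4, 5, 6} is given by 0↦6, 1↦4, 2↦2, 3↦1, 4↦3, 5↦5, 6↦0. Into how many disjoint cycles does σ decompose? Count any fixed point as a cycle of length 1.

4

Cycle decomposition: (0 6) (1 4 3) (2) (5).
4 cycles.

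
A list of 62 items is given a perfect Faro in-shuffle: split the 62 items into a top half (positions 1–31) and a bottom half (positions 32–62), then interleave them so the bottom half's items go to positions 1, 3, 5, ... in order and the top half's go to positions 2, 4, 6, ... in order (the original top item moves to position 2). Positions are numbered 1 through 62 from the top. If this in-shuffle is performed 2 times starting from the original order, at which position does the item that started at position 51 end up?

Track the item's position through each in-shuffle:
51 → 39 → 15

15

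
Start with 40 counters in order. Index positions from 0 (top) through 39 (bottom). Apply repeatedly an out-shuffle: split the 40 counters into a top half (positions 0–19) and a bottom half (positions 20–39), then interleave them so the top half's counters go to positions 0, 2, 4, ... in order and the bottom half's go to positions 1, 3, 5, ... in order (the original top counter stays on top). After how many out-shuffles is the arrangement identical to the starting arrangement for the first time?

The out-shuffle permutes the 40 positions with cycle lengths [1, 1, 2, 12, 12, 12].
Every counter is home exactly when every cycle has completed a whole number of laps, i.e. after lcm(1, 2, 12) = 12 out-shuffles.

12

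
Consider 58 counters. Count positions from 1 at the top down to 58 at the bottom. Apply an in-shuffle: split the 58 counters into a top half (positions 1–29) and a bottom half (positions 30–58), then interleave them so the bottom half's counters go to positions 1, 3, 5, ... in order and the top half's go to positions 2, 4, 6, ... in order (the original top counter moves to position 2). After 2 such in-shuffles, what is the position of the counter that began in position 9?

Track the counter's position through each in-shuffle:
9 → 18 → 36

36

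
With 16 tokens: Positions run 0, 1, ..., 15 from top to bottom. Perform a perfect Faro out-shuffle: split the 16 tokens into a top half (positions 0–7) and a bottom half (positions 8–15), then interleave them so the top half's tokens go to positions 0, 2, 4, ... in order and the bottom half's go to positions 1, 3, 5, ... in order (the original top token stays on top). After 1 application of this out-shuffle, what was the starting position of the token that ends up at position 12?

6

Work backwards from position 12, undoing one out-shuffle at a time:
12 ← 6
So the token now at position 12 started at position 6.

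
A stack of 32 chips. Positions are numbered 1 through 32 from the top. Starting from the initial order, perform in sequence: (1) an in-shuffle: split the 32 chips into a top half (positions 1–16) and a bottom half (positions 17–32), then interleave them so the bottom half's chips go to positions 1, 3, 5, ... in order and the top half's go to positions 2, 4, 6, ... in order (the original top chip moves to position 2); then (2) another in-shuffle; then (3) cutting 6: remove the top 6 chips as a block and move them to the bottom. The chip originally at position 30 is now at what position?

15

Track the chip from position 30 forward through each operation:
  after op 1 (in-shuffle): 30 → 27
  after op 2 (in-shuffle): 27 → 21
  after op 3 (cut 6): 21 → 15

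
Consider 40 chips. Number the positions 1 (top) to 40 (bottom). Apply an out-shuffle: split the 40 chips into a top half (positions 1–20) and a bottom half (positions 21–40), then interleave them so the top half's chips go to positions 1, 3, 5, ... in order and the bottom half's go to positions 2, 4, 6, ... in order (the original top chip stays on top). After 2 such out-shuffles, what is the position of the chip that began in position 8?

Track the chip's position through each out-shuffle:
8 → 15 → 29

29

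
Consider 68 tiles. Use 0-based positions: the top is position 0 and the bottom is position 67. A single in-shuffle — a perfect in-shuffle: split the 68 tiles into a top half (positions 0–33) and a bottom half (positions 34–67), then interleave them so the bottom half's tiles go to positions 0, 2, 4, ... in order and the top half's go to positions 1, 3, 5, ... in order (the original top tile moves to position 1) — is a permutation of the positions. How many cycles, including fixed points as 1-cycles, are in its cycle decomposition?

5

Trace each unvisited position around until it returns:
(0 1 3 7 15 31 ... len 22) (2 5 11 23 47 26 ... len 11) (4 9 19 39 10 21 ... len 22) (14 29 59 50 32 65 ... len 11) (22 45)
5 cycles in total.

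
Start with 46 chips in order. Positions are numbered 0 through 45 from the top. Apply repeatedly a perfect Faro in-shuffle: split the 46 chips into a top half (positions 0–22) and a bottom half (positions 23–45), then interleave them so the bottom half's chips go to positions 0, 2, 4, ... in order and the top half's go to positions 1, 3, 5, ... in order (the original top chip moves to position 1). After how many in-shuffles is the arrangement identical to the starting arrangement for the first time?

23

The in-shuffle permutes the 46 positions with cycle lengths [23, 23].
Every chip is home exactly when every cycle has completed a whole number of laps, i.e. after lcm(23) = 23 in-shuffles.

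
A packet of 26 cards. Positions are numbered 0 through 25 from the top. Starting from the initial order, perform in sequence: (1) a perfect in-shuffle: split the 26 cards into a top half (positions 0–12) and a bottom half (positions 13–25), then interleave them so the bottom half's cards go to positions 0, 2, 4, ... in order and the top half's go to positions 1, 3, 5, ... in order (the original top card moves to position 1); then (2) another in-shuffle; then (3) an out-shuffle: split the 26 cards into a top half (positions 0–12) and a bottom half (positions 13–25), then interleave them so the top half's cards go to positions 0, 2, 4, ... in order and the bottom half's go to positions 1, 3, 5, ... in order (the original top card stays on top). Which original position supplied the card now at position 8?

7

Undo the operations in reverse order, starting from position 8:
  undo op 3 (out-shuffle, from top half): 8 ← 4
  undo op 2 (in-shuffle, from bottom half): 4 ← 15
  undo op 1 (in-shuffle, from top half): 15 ← 7
So the card at position 8 came from original position 7.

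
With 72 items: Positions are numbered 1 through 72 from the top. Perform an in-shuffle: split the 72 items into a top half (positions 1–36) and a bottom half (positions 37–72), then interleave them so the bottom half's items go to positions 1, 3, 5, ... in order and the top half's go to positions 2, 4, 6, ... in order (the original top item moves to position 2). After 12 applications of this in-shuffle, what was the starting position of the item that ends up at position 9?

Work backwards from position 9, undoing one in-shuffle at a time:
9 ← 41 ← 57 ← 65 ← 69 ← 71 ← 72 ← 36 ← 18 ← 9 ← 41 ← 57 ← 65
So the item now at position 9 started at position 65.

65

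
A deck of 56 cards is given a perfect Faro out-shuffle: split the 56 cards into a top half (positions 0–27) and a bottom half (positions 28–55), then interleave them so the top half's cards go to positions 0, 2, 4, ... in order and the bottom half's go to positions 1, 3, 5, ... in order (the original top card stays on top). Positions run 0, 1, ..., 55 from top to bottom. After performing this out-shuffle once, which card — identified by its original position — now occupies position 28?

14

Work backwards from position 28, undoing one out-shuffle at a time:
28 ← 14
So the card now at position 28 started at position 14.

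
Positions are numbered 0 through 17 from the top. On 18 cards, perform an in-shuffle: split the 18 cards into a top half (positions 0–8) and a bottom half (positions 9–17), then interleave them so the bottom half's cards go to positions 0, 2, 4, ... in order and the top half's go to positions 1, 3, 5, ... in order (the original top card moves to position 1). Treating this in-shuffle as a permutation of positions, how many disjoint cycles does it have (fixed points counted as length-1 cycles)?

Trace each unvisited position around until it returns:
(0 1 3 7 15 12 ... len 18)
1 cycle in total.

1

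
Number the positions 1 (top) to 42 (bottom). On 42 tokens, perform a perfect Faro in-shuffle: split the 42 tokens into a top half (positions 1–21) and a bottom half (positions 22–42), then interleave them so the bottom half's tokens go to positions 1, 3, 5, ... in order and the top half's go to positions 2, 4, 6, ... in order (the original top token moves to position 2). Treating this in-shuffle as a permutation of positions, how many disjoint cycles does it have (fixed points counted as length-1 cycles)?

3

Trace each unvisited position around until it returns:
(1 2 4 8 16 32 ... len 14) (3 6 12 24 5 10 ... len 14) (7 14 28 13 26 9 ... len 14)
3 cycles in total.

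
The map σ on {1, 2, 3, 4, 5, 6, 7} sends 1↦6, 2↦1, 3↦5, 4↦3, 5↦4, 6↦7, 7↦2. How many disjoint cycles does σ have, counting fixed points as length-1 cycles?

2

Cycle decomposition: (1 6 7 2) (3 5 4).
2 cycles.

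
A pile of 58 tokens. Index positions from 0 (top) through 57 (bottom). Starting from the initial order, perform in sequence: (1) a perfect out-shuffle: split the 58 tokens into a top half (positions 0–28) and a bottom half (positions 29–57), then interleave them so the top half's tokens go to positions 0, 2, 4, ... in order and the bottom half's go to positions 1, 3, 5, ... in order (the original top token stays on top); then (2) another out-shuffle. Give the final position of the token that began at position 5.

Track the token from position 5 forward through each operation:
  after op 1 (out-shuffle): 5 → 10
  after op 2 (out-shuffle): 10 → 20

20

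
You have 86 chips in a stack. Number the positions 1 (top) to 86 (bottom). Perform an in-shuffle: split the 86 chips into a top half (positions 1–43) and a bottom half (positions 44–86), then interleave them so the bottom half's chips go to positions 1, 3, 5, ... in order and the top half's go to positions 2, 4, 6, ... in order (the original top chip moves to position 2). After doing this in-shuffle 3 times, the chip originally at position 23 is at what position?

10

Track the chip's position through each in-shuffle:
23 → 46 → 5 → 10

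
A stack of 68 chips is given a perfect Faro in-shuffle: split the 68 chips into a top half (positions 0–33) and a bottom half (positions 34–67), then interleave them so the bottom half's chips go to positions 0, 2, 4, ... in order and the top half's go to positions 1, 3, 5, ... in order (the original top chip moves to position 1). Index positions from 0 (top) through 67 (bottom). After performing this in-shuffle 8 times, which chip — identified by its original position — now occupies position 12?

57

Work backwards from position 12, undoing one in-shuffle at a time:
12 ← 40 ← 54 ← 61 ← 30 ← 49 ← 24 ← 46 ← 57
So the chip now at position 12 started at position 57.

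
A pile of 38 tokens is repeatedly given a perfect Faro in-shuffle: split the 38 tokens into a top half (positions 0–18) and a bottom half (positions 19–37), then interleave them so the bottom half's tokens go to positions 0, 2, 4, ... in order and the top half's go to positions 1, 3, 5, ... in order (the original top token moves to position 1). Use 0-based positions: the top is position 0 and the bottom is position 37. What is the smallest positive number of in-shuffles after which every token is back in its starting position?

The in-shuffle permutes the 38 positions with cycle lengths [2, 12, 12, 12].
Every token is home exactly when every cycle has completed a whole number of laps, i.e. after lcm(2, 12) = 12 in-shuffles.

12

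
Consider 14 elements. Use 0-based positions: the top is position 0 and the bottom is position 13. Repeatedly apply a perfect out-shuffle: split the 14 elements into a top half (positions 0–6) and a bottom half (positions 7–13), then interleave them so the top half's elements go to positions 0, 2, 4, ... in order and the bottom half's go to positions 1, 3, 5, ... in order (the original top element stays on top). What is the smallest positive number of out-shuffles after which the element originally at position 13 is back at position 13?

Position 13 is fixed by the out-shuffle; it is already back after 1 application.

1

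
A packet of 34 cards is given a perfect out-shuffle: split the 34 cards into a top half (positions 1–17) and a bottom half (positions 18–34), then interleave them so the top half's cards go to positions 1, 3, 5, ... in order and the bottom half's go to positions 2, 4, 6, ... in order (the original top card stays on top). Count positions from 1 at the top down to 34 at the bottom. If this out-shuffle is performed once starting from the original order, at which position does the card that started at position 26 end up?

Track the card's position through each out-shuffle:
26 → 18

18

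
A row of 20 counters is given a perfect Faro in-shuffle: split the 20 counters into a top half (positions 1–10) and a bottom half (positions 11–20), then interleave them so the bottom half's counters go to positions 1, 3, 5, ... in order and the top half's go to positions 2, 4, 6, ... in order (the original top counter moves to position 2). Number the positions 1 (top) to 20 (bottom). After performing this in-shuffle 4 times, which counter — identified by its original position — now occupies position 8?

Work backwards from position 8, undoing one in-shuffle at a time:
8 ← 4 ← 2 ← 1 ← 11
So the counter now at position 8 started at position 11.

11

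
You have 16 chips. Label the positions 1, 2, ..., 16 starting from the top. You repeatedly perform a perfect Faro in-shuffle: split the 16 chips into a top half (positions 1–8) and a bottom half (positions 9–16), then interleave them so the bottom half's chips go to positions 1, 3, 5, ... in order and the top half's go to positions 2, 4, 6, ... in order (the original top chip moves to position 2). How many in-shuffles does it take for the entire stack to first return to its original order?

The in-shuffle permutes the 16 positions with cycle lengths [8, 8].
Every chip is home exactly when every cycle has completed a whole number of laps, i.e. after lcm(8) = 8 in-shuffles.

8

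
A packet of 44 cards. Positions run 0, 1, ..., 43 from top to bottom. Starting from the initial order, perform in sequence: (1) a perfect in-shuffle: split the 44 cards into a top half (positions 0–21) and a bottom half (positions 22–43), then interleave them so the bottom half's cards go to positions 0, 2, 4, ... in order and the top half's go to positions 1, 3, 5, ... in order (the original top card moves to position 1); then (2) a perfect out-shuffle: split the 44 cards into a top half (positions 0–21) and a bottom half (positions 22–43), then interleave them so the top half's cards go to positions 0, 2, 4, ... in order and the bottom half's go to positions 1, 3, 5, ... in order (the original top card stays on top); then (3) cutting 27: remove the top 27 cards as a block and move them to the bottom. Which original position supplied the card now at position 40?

16

Undo the operations in reverse order, starting from position 40:
  undo op 3 (cut 27): 40 ← 23
  undo op 2 (out-shuffle, from bottom half): 23 ← 33
  undo op 1 (in-shuffle, from top half): 33 ← 16
So the card at position 40 came from original position 16.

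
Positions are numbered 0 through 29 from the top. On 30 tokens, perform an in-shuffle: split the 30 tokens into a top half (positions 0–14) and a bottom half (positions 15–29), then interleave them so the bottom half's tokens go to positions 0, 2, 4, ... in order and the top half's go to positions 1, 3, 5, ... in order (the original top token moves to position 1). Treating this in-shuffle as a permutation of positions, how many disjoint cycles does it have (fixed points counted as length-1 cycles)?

Trace each unvisited position around until it returns:
(0 1 3 7 15) (2 5 11 23 16) (4 9 19 8 17) (6 13 27 24 18) (10 21 12 25 20) (14 29 28 26 22)
6 cycles in total.

6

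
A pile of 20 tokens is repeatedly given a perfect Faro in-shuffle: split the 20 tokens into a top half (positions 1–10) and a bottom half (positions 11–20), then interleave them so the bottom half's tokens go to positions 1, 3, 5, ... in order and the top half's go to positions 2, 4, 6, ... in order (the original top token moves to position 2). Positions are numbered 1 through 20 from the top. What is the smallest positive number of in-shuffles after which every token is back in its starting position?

6

The in-shuffle permutes the 20 positions with cycle lengths [2, 3, 3, 6, 6].
Every token is home exactly when every cycle has completed a whole number of laps, i.e. after lcm(2, 3, 6) = 6 in-shuffles.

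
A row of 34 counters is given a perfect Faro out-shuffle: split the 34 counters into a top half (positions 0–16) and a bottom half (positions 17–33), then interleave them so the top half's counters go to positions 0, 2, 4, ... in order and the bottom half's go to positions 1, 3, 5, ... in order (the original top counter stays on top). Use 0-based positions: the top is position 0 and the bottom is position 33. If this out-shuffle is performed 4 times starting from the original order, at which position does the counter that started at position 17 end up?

8

Track the counter's position through each out-shuffle:
17 → 1 → 2 → 4 → 8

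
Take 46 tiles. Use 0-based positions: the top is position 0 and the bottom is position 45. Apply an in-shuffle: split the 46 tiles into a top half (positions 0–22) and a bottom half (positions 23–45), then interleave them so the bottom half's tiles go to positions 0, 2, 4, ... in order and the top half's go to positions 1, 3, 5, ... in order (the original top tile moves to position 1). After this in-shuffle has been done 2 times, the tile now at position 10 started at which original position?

Work backwards from position 10, undoing one in-shuffle at a time:
10 ← 28 ← 37
So the tile now at position 10 started at position 37.

37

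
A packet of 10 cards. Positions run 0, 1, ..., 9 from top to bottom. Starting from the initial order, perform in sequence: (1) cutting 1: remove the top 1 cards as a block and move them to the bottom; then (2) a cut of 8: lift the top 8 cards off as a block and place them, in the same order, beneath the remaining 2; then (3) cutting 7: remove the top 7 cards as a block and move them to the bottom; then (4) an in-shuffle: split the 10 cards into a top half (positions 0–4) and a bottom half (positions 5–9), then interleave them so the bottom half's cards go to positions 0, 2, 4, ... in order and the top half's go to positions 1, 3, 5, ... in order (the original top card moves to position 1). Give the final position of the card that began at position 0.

Track the card from position 0 forward through each operation:
  after op 1 (cut 1): 0 → 9
  after op 2 (cut 8): 9 → 1
  after op 3 (cut 7): 1 → 4
  after op 4 (in-shuffle): 4 → 9

9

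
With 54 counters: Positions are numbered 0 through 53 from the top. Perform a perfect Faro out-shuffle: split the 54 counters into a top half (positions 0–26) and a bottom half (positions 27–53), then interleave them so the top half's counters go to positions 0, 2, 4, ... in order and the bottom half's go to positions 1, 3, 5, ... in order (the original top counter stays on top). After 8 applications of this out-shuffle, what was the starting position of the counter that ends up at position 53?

53

Work backwards from position 53, undoing one out-shuffle at a time:
53 ← 53 ← 53 ← 53 ← 53 ← 53 ← 53 ← 53 ← 53
So the counter now at position 53 started at position 53.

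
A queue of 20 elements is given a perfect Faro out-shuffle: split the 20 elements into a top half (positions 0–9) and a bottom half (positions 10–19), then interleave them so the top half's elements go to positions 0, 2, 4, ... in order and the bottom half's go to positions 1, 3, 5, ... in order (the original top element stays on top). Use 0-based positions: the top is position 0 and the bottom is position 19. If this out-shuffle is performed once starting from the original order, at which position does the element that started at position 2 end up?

4

Track the element's position through each out-shuffle:
2 → 4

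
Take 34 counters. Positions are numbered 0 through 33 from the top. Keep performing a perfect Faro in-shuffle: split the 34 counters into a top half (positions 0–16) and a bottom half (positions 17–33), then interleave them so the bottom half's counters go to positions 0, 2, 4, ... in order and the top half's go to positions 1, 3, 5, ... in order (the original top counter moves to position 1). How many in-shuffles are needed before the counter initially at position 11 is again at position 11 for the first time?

Follow position 11 under repeated in-shuffles:
11 → 23 → 12 → 25 → 16 → 33 → 32 → 30 → 26 → 18 → 2 → 5 → 11
It first returns after 12 in-shuffles.

12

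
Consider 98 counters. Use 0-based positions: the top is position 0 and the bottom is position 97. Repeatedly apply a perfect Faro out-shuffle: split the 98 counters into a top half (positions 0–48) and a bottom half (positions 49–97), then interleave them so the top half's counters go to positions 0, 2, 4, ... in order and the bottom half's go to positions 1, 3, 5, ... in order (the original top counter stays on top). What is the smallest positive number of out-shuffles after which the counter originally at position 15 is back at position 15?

48

Follow position 15 under repeated out-shuffles:
15 → 30 → 60 → 23 → 46 → 92 → 87 → 77 → ... → 15 (length 48)
It first returns after 48 out-shuffles.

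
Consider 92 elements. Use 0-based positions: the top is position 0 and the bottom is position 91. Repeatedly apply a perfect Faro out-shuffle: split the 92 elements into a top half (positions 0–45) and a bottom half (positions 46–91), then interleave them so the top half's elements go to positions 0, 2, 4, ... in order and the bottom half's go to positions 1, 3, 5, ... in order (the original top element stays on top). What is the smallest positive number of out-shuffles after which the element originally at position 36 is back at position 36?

12

Follow position 36 under repeated out-shuffles:
36 → 72 → 53 → 15 → 30 → 60 → 29 → 58 → 25 → 50 → 9 → 18 → 36
It first returns after 12 out-shuffles.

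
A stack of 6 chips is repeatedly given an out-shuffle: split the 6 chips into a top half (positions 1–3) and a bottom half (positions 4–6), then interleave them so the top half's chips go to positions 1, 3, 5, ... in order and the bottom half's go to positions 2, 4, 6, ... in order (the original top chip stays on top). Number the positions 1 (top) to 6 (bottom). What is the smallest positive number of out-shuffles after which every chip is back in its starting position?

4

The out-shuffle permutes the 6 positions with cycle lengths [1, 1, 4].
Every chip is home exactly when every cycle has completed a whole number of laps, i.e. after lcm(1, 4) = 4 out-shuffles.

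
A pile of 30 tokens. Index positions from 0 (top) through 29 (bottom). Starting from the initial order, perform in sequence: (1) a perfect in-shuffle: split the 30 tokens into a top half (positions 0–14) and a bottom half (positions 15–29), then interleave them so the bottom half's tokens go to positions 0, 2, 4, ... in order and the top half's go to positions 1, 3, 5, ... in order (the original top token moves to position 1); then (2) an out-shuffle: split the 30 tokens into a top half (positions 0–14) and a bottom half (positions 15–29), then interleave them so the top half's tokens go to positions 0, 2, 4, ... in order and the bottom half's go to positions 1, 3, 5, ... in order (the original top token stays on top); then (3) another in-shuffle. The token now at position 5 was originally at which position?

Undo the operations in reverse order, starting from position 5:
  undo op 3 (in-shuffle, from top half): 5 ← 2
  undo op 2 (out-shuffle, from top half): 2 ← 1
  undo op 1 (in-shuffle, from top half): 1 ← 0
So the token at position 5 came from original position 0.

0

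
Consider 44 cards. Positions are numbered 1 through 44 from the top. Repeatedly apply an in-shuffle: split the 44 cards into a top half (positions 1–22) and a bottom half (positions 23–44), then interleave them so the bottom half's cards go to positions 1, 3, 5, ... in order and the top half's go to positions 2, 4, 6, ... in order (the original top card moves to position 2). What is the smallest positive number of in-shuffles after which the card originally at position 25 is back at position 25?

6

Follow position 25 under repeated in-shuffles:
25 → 5 → 10 → 20 → 40 → 35 → 25
It first returns after 6 in-shuffles.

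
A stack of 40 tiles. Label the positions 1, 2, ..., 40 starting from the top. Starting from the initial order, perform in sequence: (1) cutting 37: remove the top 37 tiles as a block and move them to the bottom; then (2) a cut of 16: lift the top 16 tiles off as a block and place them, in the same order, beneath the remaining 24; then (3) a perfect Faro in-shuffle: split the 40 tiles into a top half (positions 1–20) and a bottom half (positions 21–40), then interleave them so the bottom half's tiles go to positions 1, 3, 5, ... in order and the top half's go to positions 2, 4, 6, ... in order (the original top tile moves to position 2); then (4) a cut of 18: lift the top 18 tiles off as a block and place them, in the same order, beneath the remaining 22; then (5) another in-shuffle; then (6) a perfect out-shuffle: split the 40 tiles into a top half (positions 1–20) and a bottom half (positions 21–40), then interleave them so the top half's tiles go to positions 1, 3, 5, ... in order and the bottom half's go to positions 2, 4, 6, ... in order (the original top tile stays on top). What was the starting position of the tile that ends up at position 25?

36

Undo the operations in reverse order, starting from position 25:
  undo op 6 (out-shuffle, from top half): 25 ← 13
  undo op 5 (in-shuffle, from bottom half): 13 ← 27
  undo op 4 (cut 18): 27 ← 5
  undo op 3 (in-shuffle, from bottom half): 5 ← 23
  undo op 2 (cut 16): 23 ← 39
  undo op 1 (cut 37): 39 ← 36
So the tile at position 25 came from original position 36.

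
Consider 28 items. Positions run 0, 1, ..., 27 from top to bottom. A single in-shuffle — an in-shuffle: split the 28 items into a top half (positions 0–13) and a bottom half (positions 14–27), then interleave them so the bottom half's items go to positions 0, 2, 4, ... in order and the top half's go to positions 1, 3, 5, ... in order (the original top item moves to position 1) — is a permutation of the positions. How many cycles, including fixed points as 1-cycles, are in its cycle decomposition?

1

Trace each unvisited position around until it returns:
(0 1 3 7 15 2 ... len 28)
1 cycle in total.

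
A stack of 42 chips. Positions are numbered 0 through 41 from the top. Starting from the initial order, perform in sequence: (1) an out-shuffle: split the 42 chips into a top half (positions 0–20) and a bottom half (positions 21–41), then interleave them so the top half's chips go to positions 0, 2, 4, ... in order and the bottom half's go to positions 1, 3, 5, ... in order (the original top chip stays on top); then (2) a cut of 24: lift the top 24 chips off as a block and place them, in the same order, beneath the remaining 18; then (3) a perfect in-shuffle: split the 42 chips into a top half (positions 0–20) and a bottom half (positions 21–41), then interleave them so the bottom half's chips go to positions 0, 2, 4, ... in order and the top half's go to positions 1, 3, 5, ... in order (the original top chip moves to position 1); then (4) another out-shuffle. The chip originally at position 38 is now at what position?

Track the chip from position 38 forward through each operation:
  after op 1 (out-shuffle): 38 → 35
  after op 2 (cut 24): 35 → 11
  after op 3 (in-shuffle): 11 → 23
  after op 4 (out-shuffle): 23 → 5

5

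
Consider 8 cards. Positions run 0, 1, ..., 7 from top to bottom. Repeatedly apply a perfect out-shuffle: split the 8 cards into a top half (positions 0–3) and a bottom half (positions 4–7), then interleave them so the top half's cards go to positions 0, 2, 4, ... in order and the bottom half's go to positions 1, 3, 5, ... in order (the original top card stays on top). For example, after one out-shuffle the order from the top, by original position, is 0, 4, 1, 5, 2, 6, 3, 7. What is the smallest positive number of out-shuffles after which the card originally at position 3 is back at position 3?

3

Follow position 3 under repeated out-shuffles:
3 → 6 → 5 → 3
It first returns after 3 out-shuffles.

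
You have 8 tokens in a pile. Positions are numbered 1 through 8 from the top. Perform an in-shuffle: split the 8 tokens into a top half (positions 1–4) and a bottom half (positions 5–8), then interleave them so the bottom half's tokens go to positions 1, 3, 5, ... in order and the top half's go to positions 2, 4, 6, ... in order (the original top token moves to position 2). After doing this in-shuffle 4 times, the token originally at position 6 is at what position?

Track the token's position through each in-shuffle:
6 → 3 → 6 → 3 → 6

6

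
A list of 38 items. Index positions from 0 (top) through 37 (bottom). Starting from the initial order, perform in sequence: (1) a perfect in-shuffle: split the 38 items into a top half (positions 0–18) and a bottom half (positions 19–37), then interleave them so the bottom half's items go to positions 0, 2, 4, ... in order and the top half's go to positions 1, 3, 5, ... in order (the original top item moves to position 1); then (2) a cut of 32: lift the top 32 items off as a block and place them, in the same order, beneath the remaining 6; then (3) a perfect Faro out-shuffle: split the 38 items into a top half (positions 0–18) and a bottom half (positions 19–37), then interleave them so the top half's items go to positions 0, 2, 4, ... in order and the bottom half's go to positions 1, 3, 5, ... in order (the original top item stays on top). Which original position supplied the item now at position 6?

17

Undo the operations in reverse order, starting from position 6:
  undo op 3 (out-shuffle, from top half): 6 ← 3
  undo op 2 (cut 32): 3 ← 35
  undo op 1 (in-shuffle, from top half): 35 ← 17
So the item at position 6 came from original position 17.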